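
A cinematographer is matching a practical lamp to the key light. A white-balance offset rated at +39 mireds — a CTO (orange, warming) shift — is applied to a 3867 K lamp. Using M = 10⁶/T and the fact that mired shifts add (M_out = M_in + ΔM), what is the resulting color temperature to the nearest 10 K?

M_in = 10⁶/3867 = 258.60 mireds.
M_out = 258.60 + (+39) = 297.60 mireds.
T_out = 10⁶/297.60 = 3360.2 K → 3360 K.

3360 K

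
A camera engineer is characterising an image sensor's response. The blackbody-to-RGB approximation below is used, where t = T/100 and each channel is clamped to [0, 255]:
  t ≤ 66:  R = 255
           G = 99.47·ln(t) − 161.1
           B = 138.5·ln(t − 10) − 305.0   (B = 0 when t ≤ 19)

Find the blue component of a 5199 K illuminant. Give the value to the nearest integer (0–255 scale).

t = 5199/100 = 51.99; the t ≤ 66 branch applies.
B = 138.5·ln(51.99 − 10) − 305.0 = 138.5·ln 41.99 − 305.0 = 138.5·3.7374 − 305.0 = 212.634.
Rounded: 213.

213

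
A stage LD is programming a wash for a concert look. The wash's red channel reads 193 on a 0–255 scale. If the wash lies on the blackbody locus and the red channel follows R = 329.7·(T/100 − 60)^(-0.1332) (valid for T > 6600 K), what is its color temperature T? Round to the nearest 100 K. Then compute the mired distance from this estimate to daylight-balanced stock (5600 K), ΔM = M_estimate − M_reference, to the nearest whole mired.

-92 mireds

(t − 60)^(-0.1332) = 193/329.7 = 0.58538.
t − 60 = 0.58538^(1/-0.1332) = 0.58538^(-7.508) = 55.713, so t = 115.713.
T = 100·t = 11571 K → 11600 K to the nearest 100 K.
M_estimate = 10⁶/11600 = 86.21; M_reference = 10⁶/5600 = 178.57.
ΔM = 86.21 − 178.57 = -92.36 → -92 mireds.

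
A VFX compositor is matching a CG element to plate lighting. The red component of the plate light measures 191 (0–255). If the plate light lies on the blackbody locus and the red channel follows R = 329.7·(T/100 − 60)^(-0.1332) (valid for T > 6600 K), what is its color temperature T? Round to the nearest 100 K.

12000 K

(t − 60)^(-0.1332) = 191/329.7 = 0.57931.
t − 60 = 0.57931^(1/-0.1332) = 0.57931^(-7.508) = 60.245, so t = 120.245.
T = 100·t = 12025 K → 12000 K to the nearest 100 K.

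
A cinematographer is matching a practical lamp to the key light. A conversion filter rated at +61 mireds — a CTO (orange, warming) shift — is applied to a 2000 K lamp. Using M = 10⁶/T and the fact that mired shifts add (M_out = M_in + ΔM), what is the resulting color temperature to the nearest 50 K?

1800 K

M_in = 10⁶/2000 = 500.00 mireds.
M_out = 500.00 + (+61) = 561.00 mireds.
T_out = 10⁶/561.00 = 1782.5 K → 1800 K.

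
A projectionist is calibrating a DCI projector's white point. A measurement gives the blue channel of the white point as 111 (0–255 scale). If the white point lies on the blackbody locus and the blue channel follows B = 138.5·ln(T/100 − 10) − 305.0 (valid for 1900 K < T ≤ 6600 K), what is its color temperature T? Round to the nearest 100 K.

ln(t − 10) = (111 + 305.0) / 138.5 = 3.0036.
t − 10 = e^3.0036 = 20.158, so t = 30.158.
T = 100·t = 3016 K → 3000 K to the nearest 100 K.

3000 K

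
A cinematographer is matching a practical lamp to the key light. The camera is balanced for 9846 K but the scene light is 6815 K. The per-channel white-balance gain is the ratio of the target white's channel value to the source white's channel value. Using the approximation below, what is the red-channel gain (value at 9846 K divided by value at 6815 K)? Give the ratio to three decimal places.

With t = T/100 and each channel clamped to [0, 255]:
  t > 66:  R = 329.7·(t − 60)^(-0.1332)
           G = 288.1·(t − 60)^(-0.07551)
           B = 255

At 6815 K (t = 68.15):
  R = 329.7·(68.15 − 60)^(-0.1332) = 329.7·8.15^(-0.1332) = 329.7·0.75620 = 249.317.
At 9846 K (t = 98.46):
  R = 329.7·(98.46 − 60)^(-0.1332) = 329.7·38.46^(-0.1332) = 329.7·0.61500 = 202.766.
Gain = 202.766 / 249.317 = 0.8133 → 0.813.

0.813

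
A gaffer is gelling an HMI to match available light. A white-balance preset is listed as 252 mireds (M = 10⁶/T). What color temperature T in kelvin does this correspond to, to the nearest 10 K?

3970 K

T = 10⁶ / 252 = 3968.25 K → 3970 K.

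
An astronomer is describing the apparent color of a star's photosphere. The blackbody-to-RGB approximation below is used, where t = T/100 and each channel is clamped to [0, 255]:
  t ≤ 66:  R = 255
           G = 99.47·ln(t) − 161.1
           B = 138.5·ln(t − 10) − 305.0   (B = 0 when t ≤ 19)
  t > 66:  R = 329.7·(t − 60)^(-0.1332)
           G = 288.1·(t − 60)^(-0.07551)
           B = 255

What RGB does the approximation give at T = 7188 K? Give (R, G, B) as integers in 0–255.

(237, 239, 255)

t = 7188/100 = 71.88; the t > 66 branch applies.
R = 329.7·(71.88 − 60)^(-0.1332) = 329.7·11.88^(-0.1332) = 329.7·0.71917 = 237.112.
G = 288.1·(71.88 − 60)^(-0.07551) = 288.1·11.88^(-0.07551) = 288.1·0.82955 = 238.992.
B = 255 by definition for t > 66.
Rounded: (237, 239, 255).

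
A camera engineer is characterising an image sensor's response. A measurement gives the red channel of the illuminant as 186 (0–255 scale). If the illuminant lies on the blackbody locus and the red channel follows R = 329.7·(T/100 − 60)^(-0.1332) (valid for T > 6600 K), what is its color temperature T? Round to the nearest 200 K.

(t − 60)^(-0.1332) = 186/329.7 = 0.56415.
t − 60 = 0.56415^(1/-0.1332) = 0.56415^(-7.508) = 73.521, so t = 133.521.
T = 100·t = 13352 K → 13400 K to the nearest 200 K.

13400 K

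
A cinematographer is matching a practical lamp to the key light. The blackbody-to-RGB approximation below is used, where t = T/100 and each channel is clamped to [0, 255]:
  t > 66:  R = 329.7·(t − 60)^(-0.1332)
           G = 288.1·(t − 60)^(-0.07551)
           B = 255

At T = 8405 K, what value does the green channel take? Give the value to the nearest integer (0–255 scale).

t = 8405/100 = 84.05; the t > 66 branch applies.
G = 288.1·(84.05 − 60)^(-0.07551) = 288.1·24.05^(-0.07551) = 288.1·0.78652 = 226.598.
Rounded: 227.

227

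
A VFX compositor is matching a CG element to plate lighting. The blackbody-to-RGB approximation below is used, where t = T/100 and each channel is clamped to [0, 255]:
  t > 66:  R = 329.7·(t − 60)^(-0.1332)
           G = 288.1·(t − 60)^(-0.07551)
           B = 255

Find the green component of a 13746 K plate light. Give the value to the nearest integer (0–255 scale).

207

t = 13746/100 = 137.46; the t > 66 branch applies.
G = 288.1·(137.46 − 60)^(-0.07551) = 288.1·77.46^(-0.07551) = 288.1·0.72004 = 207.443.
Rounded: 207.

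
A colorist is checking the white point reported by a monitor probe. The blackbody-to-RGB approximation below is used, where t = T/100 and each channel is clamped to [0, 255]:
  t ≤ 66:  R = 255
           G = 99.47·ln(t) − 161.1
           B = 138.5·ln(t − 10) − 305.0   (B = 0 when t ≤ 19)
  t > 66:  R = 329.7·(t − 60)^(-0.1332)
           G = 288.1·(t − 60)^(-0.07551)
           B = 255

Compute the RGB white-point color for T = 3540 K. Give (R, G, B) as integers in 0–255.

t = 3540/100 = 35.4; the t ≤ 66 branch applies.
R = 255 by definition for t ≤ 66.
G = 99.47·ln 35.4 − 161.1 = 99.47·3.5667 − 161.1 = 193.681.
B = 138.5·ln(35.4 − 10) − 305.0 = 138.5·ln 25.4 − 305.0 = 138.5·3.2347 − 305.0 = 143.013.
Rounded: (255, 194, 143).

(255, 194, 143)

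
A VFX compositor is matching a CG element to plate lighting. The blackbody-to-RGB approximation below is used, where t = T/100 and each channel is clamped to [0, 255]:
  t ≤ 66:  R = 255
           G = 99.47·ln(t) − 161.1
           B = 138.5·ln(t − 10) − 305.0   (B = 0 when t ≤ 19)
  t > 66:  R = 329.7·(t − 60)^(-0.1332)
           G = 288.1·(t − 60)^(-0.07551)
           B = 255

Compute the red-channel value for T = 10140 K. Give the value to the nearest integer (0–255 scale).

201

t = 10140/100 = 101.4; the t > 66 branch applies.
R = 329.7·(101.4 − 60)^(-0.1332) = 329.7·41.4^(-0.1332) = 329.7·0.60900 = 200.786.
Rounded: 201.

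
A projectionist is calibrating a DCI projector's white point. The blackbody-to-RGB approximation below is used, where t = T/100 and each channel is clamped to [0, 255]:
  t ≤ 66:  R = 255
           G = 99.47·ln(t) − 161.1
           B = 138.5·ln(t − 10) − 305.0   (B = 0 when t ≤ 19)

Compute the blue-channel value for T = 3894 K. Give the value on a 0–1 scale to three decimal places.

0.632

t = 3894/100 = 38.94; the t ≤ 66 branch applies.
B = 138.5·ln(38.94 − 10) − 305.0 = 138.5·ln 28.94 − 305.0 = 138.5·3.3652 − 305.0 = 161.084.
On a 0–1 scale: 161.084/255 = 0.6317 → 0.632.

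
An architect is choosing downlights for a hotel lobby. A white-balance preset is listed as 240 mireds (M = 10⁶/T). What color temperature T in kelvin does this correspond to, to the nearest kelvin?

T = 10⁶ / 240 = 4166.67 K → 4167 K.

4167 K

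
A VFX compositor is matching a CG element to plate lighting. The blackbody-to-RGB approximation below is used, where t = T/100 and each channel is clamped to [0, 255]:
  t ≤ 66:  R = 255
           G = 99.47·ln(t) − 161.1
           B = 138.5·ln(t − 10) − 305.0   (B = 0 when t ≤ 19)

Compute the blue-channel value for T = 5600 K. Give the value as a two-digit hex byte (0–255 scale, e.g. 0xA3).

0xE1

t = 5600/100 = 56; the t ≤ 66 branch applies.
B = 138.5·ln(56 − 10) − 305.0 = 138.5·ln 46 − 305.0 = 138.5·3.8286 − 305.0 = 225.267.
Rounded: 225; in hex, 0xE1.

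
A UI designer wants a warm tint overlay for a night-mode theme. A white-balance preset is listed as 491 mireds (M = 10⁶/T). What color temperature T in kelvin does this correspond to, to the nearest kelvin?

T = 10⁶ / 491 = 2036.66 K → 2037 K.

2037 K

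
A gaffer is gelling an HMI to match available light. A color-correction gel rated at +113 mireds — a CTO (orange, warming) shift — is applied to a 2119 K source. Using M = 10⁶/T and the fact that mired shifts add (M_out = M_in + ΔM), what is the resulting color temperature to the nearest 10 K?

1710 K

M_in = 10⁶/2119 = 471.92 mireds.
M_out = 471.92 + (+113) = 584.92 mireds.
T_out = 10⁶/584.92 = 1709.6 K → 1710 K.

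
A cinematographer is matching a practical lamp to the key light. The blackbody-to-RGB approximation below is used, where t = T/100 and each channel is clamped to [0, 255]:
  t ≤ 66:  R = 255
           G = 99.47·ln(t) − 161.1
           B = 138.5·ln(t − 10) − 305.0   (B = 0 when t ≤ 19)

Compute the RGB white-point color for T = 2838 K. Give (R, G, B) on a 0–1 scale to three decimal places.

t = 2838/100 = 28.38; the t ≤ 66 branch applies.
R = 255 by definition for t ≤ 66.
G = 99.47·ln 28.38 − 161.1 = 99.47·3.3457 − 161.1 = 171.695.
B = 138.5·ln(28.38 − 10) − 305.0 = 138.5·ln 18.38 − 305.0 = 138.5·2.9113 − 305.0 = 98.210.
Dividing each by 255: (1.0000, 0.6733, 0.3851) → (1.000, 0.673, 0.385).

(1.000, 0.673, 0.385)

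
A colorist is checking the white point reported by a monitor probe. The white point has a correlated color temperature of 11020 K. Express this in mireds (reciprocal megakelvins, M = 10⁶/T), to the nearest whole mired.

M = 10⁶ / 11020 = 90.744 → 91 mireds.

91 mireds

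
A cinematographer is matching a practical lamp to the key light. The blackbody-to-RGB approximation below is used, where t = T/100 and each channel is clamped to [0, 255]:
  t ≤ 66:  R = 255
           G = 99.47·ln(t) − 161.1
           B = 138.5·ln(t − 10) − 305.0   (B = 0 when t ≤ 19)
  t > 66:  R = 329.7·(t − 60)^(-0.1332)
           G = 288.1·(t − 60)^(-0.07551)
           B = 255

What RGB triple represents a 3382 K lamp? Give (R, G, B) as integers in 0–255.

t = 3382/100 = 33.82; the t ≤ 66 branch applies.
R = 255 by definition for t ≤ 66.
G = 99.47·ln 33.82 − 161.1 = 99.47·3.5211 − 161.1 = 189.139.
B = 138.5·ln(33.82 − 10) − 305.0 = 138.5·ln 23.82 − 305.0 = 138.5·3.1705 − 305.0 = 134.118.
Rounded: (255, 189, 134).

(255, 189, 134)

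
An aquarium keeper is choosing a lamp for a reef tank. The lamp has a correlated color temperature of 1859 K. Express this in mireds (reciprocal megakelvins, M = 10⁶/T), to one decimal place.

M = 10⁶ / 1859 = 537.924 → 537.9 mireds.

537.9 mireds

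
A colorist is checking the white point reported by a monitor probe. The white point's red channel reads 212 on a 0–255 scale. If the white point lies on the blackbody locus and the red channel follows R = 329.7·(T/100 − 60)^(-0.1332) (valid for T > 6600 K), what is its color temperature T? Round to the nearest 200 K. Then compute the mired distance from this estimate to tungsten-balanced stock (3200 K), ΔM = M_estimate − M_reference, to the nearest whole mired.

(t − 60)^(-0.1332) = 212/329.7 = 0.64301.
t − 60 = 0.64301^(1/-0.1332) = 0.64301^(-7.508) = 27.530, so t = 87.530.
T = 100·t = 8753 K → 8800 K to the nearest 200 K.
M_estimate = 10⁶/8800 = 113.64; M_reference = 10⁶/3200 = 312.50.
ΔM = 113.64 − 312.50 = -198.86 → -199 mireds.

-199 mireds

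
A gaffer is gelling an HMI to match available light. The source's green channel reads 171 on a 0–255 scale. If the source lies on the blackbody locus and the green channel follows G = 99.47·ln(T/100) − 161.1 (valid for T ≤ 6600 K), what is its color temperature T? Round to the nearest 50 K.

ln t = (171 + 161.1) / 99.47 = 3.3387.
t = e^3.3387 = 28.182.
T = 100·t = 2818 K → 2800 K to the nearest 50 K.

2800 K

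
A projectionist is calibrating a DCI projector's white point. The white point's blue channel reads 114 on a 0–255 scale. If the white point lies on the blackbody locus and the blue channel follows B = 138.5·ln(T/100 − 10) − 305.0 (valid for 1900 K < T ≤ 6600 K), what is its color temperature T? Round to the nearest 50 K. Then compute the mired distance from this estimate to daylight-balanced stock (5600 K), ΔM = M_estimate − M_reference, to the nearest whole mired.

+149 mireds

ln(t − 10) = (114 + 305.0) / 138.5 = 3.0253.
t − 10 = e^3.0253 = 20.600, so t = 30.600.
T = 100·t = 3060 K → 3050 K to the nearest 50 K.
M_estimate = 10⁶/3050 = 327.87; M_reference = 10⁶/5600 = 178.57.
ΔM = 327.87 − 178.57 = 149.30 → +149 mireds.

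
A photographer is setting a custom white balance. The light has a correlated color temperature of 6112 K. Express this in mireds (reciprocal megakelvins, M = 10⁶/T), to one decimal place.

M = 10⁶ / 6112 = 163.613 → 163.6 mireds.

163.6 mireds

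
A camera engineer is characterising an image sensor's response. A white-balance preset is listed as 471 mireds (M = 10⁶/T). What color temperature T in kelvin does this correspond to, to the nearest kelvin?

T = 10⁶ / 471 = 2123.14 K → 2123 K.

2123 K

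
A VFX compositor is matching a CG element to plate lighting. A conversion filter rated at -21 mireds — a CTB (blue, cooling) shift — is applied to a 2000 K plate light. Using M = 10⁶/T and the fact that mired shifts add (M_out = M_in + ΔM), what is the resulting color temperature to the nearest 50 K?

2100 K

M_in = 10⁶/2000 = 500.00 mireds.
M_out = 500.00 + (-21) = 479.00 mireds.
T_out = 10⁶/479.00 = 2087.7 K → 2100 K.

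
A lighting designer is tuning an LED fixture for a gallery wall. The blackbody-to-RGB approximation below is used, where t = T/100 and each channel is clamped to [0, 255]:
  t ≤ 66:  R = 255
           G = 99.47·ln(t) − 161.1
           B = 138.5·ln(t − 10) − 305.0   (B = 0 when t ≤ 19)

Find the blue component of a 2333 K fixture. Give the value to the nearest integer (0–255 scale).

54

t = 2333/100 = 23.33; the t ≤ 66 branch applies.
B = 138.5·ln(23.33 − 10) − 305.0 = 138.5·ln 13.33 − 305.0 = 138.5·2.5900 − 305.0 = 53.717.
Rounded: 54.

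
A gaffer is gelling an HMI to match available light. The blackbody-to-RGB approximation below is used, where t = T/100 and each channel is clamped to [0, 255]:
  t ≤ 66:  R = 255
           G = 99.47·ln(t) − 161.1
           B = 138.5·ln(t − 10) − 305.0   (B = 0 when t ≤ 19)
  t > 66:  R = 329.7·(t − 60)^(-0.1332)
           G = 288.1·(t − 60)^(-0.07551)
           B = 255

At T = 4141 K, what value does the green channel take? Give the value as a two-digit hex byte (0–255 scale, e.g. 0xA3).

t = 4141/100 = 41.41; the t ≤ 66 branch applies.
G = 99.47·ln 41.41 − 161.1 = 99.47·3.7235 − 161.1 = 209.279.
Rounded: 209; in hex, 0xD1.

0xD1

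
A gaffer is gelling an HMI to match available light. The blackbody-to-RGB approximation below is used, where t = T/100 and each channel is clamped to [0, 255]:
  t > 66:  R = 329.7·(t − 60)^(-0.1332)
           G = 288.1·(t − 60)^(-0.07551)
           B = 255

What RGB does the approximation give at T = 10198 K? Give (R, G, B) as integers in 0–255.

(200, 217, 255)

t = 10198/100 = 101.98; the t > 66 branch applies.
R = 329.7·(101.98 − 60)^(-0.1332) = 329.7·41.98^(-0.1332) = 329.7·0.60787 = 200.415.
G = 288.1·(101.98 − 60)^(-0.07551) = 288.1·41.98^(-0.07551) = 288.1·0.75413 = 217.264.
B = 255 by definition for t > 66.
Rounded: (200, 217, 255).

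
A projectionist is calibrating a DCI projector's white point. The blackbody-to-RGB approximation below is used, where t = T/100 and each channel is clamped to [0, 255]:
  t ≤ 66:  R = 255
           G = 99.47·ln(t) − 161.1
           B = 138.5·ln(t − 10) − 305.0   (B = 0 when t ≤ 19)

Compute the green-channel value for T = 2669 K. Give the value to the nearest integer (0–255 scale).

166

t = 2669/100 = 26.69; the t ≤ 66 branch applies.
G = 99.47·ln 26.69 − 161.1 = 99.47·3.2843 − 161.1 = 165.588.
Rounded: 166.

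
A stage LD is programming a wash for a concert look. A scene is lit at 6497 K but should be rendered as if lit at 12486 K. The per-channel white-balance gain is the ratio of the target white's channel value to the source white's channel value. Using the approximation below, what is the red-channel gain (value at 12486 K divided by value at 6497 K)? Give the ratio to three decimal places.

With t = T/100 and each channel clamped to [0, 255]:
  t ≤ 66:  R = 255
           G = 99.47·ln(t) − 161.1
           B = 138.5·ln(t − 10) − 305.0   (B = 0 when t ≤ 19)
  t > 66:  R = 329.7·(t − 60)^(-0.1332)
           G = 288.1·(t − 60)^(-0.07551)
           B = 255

At 6497 K (t = 64.97):
  R = 255 by definition for t ≤ 66.
At 12486 K (t = 124.86):
  R = 329.7·(124.86 − 60)^(-0.1332) = 329.7·64.86^(-0.1332) = 329.7·0.57365 = 189.131.
Gain = 189.131 / 255.000 = 0.7417 → 0.742.

0.742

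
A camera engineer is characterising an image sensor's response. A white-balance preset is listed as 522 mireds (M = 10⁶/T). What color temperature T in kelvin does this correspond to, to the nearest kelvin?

1916 K

T = 10⁶ / 522 = 1915.71 K → 1916 K.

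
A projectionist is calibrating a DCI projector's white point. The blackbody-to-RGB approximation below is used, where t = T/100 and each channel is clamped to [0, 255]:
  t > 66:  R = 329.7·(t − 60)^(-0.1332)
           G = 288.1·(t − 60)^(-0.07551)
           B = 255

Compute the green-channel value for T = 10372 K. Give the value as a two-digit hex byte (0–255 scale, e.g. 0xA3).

0xD9

t = 10372/100 = 103.72; the t > 66 branch applies.
G = 288.1·(103.72 − 60)^(-0.07551) = 288.1·43.72^(-0.07551) = 288.1·0.75182 = 216.599.
Rounded: 217; in hex, 0xD9.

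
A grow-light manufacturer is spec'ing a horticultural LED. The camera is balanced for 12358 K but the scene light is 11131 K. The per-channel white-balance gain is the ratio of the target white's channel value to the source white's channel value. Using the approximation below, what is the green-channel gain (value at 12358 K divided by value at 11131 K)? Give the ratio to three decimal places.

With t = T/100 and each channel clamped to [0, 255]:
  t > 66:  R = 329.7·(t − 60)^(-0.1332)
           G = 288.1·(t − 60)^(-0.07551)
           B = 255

At 11131 K (t = 111.31):
  G = 288.1·(111.31 − 60)^(-0.07551) = 288.1·51.31^(-0.07551) = 288.1·0.74278 = 213.996.
At 12358 K (t = 123.58):
  G = 288.1·(123.58 − 60)^(-0.07551) = 288.1·63.58^(-0.07551) = 288.1·0.73086 = 210.559.
Gain = 210.559 / 213.996 = 0.9839 → 0.984.

0.984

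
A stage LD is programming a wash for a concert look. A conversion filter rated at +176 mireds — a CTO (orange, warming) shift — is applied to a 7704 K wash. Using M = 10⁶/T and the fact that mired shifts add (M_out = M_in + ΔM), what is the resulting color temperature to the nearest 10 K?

M_in = 10⁶/7704 = 129.80 mireds.
M_out = 129.80 + (+176) = 305.80 mireds.
T_out = 10⁶/305.80 = 3270.1 K → 3270 K.

3270 K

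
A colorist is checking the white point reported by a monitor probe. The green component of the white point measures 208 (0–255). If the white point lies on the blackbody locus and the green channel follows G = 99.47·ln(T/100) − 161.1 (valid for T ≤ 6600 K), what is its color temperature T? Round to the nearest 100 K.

ln t = (208 + 161.1) / 99.47 = 3.7107.
t = e^3.7107 = 40.881.
T = 100·t = 4088 K → 4100 K to the nearest 100 K.

4100 K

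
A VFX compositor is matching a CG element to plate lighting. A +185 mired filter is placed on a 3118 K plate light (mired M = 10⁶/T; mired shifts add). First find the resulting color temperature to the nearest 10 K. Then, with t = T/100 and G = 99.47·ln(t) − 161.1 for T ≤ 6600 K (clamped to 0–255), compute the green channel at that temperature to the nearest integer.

M_in = 10⁶/3118 = 320.72; M_out = 320.72 + (+185) = 505.72.
T_out = 10⁶/505.72 = 1977.4 K → 1980 K; t = 19.8.
G = 99.47·ln 19.8 − 161.1 = 99.47·2.9857 − 161.1 = 135.886.
Rounded: 136.

136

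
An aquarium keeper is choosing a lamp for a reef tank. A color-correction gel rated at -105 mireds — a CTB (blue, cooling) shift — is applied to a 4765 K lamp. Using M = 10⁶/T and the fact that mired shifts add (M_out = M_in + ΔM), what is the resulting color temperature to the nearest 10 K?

M_in = 10⁶/4765 = 209.86 mireds.
M_out = 209.86 + (-105) = 104.86 mireds.
T_out = 10⁶/104.86 = 9536.2 K → 9540 K.

9540 K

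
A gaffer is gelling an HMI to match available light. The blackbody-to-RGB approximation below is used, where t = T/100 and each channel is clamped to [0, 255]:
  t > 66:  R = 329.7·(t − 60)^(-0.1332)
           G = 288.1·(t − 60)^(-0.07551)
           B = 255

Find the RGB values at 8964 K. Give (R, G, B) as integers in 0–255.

(210, 223, 255)

t = 8964/100 = 89.64; the t > 66 branch applies.
R = 329.7·(89.64 − 60)^(-0.1332) = 329.7·29.64^(-0.1332) = 329.7·0.63672 = 209.925.
G = 288.1·(89.64 − 60)^(-0.07551) = 288.1·29.64^(-0.07551) = 288.1·0.77421 = 223.050.
B = 255 by definition for t > 66.
Rounded: (210, 223, 255).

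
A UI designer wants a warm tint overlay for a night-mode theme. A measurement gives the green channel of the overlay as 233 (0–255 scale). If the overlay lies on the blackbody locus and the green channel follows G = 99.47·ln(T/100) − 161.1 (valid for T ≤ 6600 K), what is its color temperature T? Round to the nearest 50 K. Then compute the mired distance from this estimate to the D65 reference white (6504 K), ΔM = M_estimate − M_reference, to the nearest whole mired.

+37 mireds

ln t = (233 + 161.1) / 99.47 = 3.9620.
t = e^3.9620 = 52.562.
T = 100·t = 5256 K → 5250 K to the nearest 50 K.
M_estimate = 10⁶/5250 = 190.48; M_reference = 10⁶/6504 = 153.75.
ΔM = 190.48 − 153.75 = 36.72 → +37 mireds.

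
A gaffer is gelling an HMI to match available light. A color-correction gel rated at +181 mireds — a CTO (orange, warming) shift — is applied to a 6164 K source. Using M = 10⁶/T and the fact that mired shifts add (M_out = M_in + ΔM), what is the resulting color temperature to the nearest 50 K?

M_in = 10⁶/6164 = 162.23 mireds.
M_out = 162.23 + (+181) = 343.23 mireds.
T_out = 10⁶/343.23 = 2913.5 K → 2900 K.

2900 K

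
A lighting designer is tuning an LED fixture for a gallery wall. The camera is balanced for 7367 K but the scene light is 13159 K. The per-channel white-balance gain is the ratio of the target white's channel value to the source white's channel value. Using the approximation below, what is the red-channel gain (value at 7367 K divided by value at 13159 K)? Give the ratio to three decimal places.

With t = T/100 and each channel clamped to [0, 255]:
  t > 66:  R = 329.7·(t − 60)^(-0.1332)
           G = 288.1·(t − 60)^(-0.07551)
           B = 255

1.247

At 13159 K (t = 131.59):
  R = 329.7·(131.59 − 60)^(-0.1332) = 329.7·71.59^(-0.1332) = 329.7·0.56615 = 186.661.
At 7367 K (t = 73.67):
  R = 329.7·(73.67 − 60)^(-0.1332) = 329.7·13.67^(-0.1332) = 329.7·0.70586 = 232.720.
Gain = 232.720 / 186.661 = 1.2468 → 1.247.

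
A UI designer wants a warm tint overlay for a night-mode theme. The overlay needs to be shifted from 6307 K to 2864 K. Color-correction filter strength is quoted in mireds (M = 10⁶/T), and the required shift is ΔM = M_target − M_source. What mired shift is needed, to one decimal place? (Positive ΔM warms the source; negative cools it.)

M_source = 10⁶/6307 = 158.554; M_target = 10⁶/2864 = 349.162.
ΔM = 349.162 − 158.554 = 190.608 → +190.6 mireds, a warming shift.

+190.6 mireds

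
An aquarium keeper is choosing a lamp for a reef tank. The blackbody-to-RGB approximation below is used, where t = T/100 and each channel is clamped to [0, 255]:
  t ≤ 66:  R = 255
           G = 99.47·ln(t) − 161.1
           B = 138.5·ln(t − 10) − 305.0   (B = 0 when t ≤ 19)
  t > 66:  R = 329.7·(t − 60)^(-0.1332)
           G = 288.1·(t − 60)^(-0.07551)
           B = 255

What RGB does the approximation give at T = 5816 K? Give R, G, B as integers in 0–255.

t = 5816/100 = 58.16; the t ≤ 66 branch applies.
R = 255 by definition for t ≤ 66.
G = 99.47·ln 58.16 − 161.1 = 99.47·4.0632 − 161.1 = 243.066.
B = 138.5·ln(58.16 − 10) − 305.0 = 138.5·ln 48.16 − 305.0 = 138.5·3.8745 − 305.0 = 231.622.
Rounded: (255, 243, 232).

R=255, G=243, B=232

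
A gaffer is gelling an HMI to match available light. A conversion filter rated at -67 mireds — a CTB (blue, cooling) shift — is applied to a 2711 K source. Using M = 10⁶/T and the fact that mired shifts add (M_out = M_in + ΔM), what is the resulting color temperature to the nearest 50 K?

M_in = 10⁶/2711 = 368.87 mireds.
M_out = 368.87 + (-67) = 301.87 mireds.
T_out = 10⁶/301.87 = 3312.7 K → 3300 K.

3300 K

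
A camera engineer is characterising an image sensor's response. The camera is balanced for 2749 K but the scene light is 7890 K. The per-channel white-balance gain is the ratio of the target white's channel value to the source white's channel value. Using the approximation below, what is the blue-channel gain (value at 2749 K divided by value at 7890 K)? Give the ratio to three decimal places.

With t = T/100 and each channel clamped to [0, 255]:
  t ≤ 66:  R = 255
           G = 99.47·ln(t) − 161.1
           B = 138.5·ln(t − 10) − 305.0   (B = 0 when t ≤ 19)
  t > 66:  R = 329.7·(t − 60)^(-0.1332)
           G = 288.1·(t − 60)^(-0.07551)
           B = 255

At 7890 K (t = 78.9):
  B = 255 by definition for t > 66.
At 2749 K (t = 27.49):
  B = 138.5·ln(27.49 − 10) − 305.0 = 138.5·ln 17.49 − 305.0 = 138.5·2.8616 − 305.0 = 91.336.
Gain = 91.336 / 255.000 = 0.3582 → 0.358.

0.358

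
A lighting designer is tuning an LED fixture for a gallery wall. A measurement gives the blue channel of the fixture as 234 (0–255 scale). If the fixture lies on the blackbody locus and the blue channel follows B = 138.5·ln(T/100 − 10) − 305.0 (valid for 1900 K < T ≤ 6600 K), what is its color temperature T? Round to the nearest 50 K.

5900 K

ln(t − 10) = (234 + 305.0) / 138.5 = 3.8917.
t − 10 = e^3.8917 = 48.994, so t = 58.994.
T = 100·t = 5899 K → 5900 K to the nearest 50 K.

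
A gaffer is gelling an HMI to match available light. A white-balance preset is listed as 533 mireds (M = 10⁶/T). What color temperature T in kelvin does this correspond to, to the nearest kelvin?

T = 10⁶ / 533 = 1876.17 K → 1876 K.

1876 K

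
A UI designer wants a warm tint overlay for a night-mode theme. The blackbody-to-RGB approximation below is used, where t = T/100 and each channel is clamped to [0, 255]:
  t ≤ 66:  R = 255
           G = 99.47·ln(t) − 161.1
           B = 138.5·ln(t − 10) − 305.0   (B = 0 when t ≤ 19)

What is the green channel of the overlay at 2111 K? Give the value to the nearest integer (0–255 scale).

t = 2111/100 = 21.11; the t ≤ 66 branch applies.
G = 99.47·ln 21.11 − 161.1 = 99.47·3.0497 − 161.1 = 142.258.
Rounded: 142.

142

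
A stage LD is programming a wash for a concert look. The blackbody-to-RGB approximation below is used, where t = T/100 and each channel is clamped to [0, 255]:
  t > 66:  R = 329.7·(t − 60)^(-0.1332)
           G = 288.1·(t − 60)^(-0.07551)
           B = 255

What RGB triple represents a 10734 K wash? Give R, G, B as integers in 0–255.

R=197, G=215, B=255

t = 10734/100 = 107.34; the t > 66 branch applies.
R = 329.7·(107.34 − 60)^(-0.1332) = 329.7·47.34^(-0.1332) = 329.7·0.59822 = 197.233.
G = 288.1·(107.34 − 60)^(-0.07551) = 288.1·47.34^(-0.07551) = 288.1·0.74731 = 215.301.
B = 255 by definition for t > 66.
Rounded: (197, 215, 255).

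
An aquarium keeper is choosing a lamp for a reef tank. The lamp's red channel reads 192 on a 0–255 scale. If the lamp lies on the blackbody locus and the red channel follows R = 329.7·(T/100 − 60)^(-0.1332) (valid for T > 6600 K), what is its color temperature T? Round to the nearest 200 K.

(t − 60)^(-0.1332) = 192/329.7 = 0.58235.
t − 60 = 0.58235^(1/-0.1332) = 0.58235^(-7.508) = 57.929, so t = 117.929.
T = 100·t = 11793 K → 11800 K to the nearest 200 K.

11800 K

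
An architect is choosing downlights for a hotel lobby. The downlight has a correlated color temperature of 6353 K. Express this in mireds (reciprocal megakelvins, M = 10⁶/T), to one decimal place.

157.4 mireds

M = 10⁶ / 6353 = 157.406 → 157.4 mireds.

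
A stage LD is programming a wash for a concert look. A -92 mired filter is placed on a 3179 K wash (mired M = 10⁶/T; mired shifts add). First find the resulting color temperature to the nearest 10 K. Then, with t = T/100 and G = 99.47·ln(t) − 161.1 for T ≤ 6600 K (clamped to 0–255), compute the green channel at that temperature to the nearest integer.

M_in = 10⁶/3179 = 314.56; M_out = 314.56 + (-92) = 222.56.
T_out = 10⁶/222.56 = 4493.1 K → 4490 K; t = 44.9.
G = 99.47·ln 44.9 − 161.1 = 99.47·3.8044 − 161.1 = 217.327.
Rounded: 217.

217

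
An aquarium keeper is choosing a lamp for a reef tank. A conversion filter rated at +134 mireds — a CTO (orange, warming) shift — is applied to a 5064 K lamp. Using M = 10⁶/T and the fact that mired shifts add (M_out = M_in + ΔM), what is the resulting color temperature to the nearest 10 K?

M_in = 10⁶/5064 = 197.47 mireds.
M_out = 197.47 + (+134) = 331.47 mireds.
T_out = 10⁶/331.47 = 3016.8 K → 3020 K.

3020 K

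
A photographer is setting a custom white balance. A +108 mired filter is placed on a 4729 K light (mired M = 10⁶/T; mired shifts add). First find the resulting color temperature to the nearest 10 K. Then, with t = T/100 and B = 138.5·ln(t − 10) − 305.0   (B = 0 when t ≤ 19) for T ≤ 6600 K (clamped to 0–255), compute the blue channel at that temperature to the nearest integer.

M_in = 10⁶/4729 = 211.46; M_out = 211.46 + (+108) = 319.46.
T_out = 10⁶/319.46 = 3130.3 K → 3130 K; t = 31.3.
B = 138.5·ln(31.3 − 10) − 305.0 = 138.5·ln 21.3 − 305.0 = 138.5·3.0587 − 305.0 = 118.631.
Rounded: 119.

119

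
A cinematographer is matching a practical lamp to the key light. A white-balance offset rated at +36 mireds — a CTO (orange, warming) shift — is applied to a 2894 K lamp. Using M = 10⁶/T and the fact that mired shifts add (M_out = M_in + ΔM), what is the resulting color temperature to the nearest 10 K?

2620 K

M_in = 10⁶/2894 = 345.54 mireds.
M_out = 345.54 + (+36) = 381.54 mireds.
T_out = 10⁶/381.54 = 2620.9 K → 2620 K.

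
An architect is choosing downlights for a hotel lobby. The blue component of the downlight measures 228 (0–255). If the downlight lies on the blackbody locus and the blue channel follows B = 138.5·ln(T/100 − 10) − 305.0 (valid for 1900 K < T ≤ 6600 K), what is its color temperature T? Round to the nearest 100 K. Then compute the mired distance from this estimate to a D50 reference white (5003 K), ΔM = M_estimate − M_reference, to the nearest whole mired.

ln(t − 10) = (228 + 305.0) / 138.5 = 3.8484.
t − 10 = e^3.8484 = 46.917, so t = 56.917.
T = 100·t = 5692 K → 5700 K to the nearest 100 K.
M_estimate = 10⁶/5700 = 175.44; M_reference = 10⁶/5003 = 199.88.
ΔM = 175.44 − 199.88 = -24.44 → -24 mireds.

-24 mireds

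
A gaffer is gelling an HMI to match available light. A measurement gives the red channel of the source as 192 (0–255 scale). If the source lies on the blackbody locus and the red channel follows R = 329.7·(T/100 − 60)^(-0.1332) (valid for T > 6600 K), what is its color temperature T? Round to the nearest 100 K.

(t − 60)^(-0.1332) = 192/329.7 = 0.58235.
t − 60 = 0.58235^(1/-0.1332) = 0.58235^(-7.508) = 57.929, so t = 117.929.
T = 100·t = 11793 K → 11800 K to the nearest 100 K.

11800 K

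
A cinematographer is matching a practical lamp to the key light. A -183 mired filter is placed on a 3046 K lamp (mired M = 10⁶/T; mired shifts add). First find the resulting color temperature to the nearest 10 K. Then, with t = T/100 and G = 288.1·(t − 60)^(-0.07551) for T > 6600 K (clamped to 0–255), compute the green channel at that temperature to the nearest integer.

M_in = 10⁶/3046 = 328.30; M_out = 328.30 + (-183) = 145.30.
T_out = 10⁶/145.30 = 6882.3 K → 6880 K; t = 68.8.
G = 288.1·(68.8 − 60)^(-0.07551) = 288.1·8.8^(-0.07551) = 288.1·0.84856 = 244.470.
Rounded: 244.

244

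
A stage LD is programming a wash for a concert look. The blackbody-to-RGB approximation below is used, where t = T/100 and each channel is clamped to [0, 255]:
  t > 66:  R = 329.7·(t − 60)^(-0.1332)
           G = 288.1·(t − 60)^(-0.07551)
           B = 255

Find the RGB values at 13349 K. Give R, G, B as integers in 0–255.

R=186, G=208, B=255

t = 13349/100 = 133.49; the t > 66 branch applies.
R = 329.7·(133.49 − 60)^(-0.1332) = 329.7·73.49^(-0.1332) = 329.7·0.56418 = 186.010.
G = 288.1·(133.49 − 60)^(-0.07551) = 288.1·73.49^(-0.07551) = 288.1·0.72290 = 208.269.
B = 255 by definition for t > 66.
Rounded: (186, 208, 255).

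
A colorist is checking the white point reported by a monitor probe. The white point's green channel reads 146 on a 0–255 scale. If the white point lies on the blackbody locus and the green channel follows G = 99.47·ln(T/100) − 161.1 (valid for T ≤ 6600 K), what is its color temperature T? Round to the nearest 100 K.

2200 K

ln t = (146 + 161.1) / 99.47 = 3.0874.
t = e^3.0874 = 21.919.
T = 100·t = 2192 K → 2200 K to the nearest 100 K.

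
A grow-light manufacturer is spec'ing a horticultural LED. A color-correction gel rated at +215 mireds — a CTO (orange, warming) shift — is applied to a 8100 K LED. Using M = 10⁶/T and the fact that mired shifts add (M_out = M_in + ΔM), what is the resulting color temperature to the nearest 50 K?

2950 K

M_in = 10⁶/8100 = 123.46 mireds.
M_out = 123.46 + (+215) = 338.46 mireds.
T_out = 10⁶/338.46 = 2954.6 K → 2950 K.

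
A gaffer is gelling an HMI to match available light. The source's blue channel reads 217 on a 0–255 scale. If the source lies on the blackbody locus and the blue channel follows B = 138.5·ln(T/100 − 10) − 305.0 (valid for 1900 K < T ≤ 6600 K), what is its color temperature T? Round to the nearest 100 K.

5300 K

ln(t − 10) = (217 + 305.0) / 138.5 = 3.7690.
t − 10 = e^3.7690 = 43.335, so t = 53.335.
T = 100·t = 5333 K → 5300 K to the nearest 100 K.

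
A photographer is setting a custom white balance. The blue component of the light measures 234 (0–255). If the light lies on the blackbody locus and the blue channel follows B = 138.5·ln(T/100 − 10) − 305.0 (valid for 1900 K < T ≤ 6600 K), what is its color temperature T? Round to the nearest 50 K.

5900 K

ln(t − 10) = (234 + 305.0) / 138.5 = 3.8917.
t − 10 = e^3.8917 = 48.994, so t = 58.994.
T = 100·t = 5899 K → 5900 K to the nearest 50 K.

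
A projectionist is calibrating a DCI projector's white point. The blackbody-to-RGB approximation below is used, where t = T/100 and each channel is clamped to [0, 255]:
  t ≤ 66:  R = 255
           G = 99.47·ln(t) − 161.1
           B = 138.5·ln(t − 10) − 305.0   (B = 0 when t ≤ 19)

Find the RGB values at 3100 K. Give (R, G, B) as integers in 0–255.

t = 3100/100 = 31; the t ≤ 66 branch applies.
R = 255 by definition for t ≤ 66.
G = 99.47·ln 31 − 161.1 = 99.47·3.4340 − 161.1 = 180.479.
B = 138.5·ln(31 − 10) − 305.0 = 138.5·ln 21 − 305.0 = 138.5·3.0445 − 305.0 = 116.666.
Rounded: (255, 180, 117).

(255, 180, 117)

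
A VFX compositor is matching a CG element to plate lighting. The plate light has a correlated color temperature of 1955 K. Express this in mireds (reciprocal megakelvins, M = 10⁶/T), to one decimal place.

511.5 mireds

M = 10⁶ / 1955 = 511.509 → 511.5 mireds.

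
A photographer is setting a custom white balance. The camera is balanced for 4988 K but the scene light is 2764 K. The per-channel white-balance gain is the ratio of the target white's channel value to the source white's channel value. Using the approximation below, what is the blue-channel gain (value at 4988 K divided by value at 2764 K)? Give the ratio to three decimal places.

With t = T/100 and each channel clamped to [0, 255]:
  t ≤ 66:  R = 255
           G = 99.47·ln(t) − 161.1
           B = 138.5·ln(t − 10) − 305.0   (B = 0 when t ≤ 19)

2.221

At 2764 K (t = 27.64):
  B = 138.5·ln(27.64 − 10) − 305.0 = 138.5·ln 17.64 − 305.0 = 138.5·2.8702 − 305.0 = 92.518.
At 4988 K (t = 49.88):
  B = 138.5·ln(49.88 − 10) − 305.0 = 138.5·ln 39.88 − 305.0 = 138.5·3.6859 − 305.0 = 205.494.
Gain = 205.494 / 92.518 = 2.2211 → 2.221.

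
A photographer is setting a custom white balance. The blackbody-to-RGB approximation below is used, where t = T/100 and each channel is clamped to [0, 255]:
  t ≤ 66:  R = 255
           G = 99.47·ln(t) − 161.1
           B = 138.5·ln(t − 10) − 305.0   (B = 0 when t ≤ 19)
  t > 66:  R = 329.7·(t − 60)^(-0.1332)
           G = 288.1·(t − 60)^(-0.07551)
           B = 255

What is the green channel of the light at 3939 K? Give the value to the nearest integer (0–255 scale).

204

t = 3939/100 = 39.39; the t ≤ 66 branch applies.
G = 99.47·ln 39.39 − 161.1 = 99.47·3.6735 − 161.1 = 204.304.
Rounded: 204.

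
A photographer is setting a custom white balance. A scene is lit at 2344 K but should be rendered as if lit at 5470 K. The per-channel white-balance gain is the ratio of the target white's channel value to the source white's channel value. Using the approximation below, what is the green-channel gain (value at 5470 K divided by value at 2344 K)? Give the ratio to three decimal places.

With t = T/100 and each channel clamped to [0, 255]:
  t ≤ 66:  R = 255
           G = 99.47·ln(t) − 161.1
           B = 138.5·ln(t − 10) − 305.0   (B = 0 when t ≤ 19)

At 2344 K (t = 23.44):
  G = 99.47·ln 23.44 − 161.1 = 99.47·3.1544 − 161.1 = 152.673.
At 5470 K (t = 54.7):
  G = 99.47·ln 54.7 − 161.1 = 99.47·4.0019 − 161.1 = 236.965.
Gain = 236.965 / 152.673 = 1.5521 → 1.552.

1.552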